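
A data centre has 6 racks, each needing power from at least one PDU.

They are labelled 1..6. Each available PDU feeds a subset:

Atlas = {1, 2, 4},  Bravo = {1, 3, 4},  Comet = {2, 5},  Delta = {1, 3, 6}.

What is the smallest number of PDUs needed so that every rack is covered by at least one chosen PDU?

Take {Bravo, Comet, Delta}. Their union is {1, 2, 3, 4, 5, 6}, which is all 6 racks.
Only Comet contains 5, so Comet is forced; the remaining 4 racks need at least 2 more PDUs (each remaining PDU adds at most 3) — so at least 3 PDUs are needed, and 3 is optimal.

3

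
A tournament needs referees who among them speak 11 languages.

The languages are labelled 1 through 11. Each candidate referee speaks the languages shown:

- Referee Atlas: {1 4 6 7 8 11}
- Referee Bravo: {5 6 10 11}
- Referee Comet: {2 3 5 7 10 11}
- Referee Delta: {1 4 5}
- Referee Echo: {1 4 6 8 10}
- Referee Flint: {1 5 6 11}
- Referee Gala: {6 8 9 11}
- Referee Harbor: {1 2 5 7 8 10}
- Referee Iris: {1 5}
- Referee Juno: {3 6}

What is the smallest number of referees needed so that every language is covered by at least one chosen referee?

3

Comet and Delta and Gala together: Comet ∪ Delta ∪ Gala = {1, 2, 3, 4, 5, 6, 7, 8, 9, 10, 11} — every language is covered.
Only Gala contains 9, so Gala is forced; the remaining 7 languages need at least 2 more referees (each remaining referee adds at most 5) — so at least 3 referees are needed, and 3 is optimal.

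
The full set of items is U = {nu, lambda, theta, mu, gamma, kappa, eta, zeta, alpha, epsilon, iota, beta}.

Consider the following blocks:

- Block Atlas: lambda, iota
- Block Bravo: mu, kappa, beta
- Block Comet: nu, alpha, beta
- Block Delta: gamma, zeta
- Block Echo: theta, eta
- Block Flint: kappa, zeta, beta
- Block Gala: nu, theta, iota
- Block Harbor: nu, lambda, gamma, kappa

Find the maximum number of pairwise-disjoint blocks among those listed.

4

Atlas, Bravo, Delta, Echo are pairwise disjoint (Atlas={lambda,iota}; Bravo={mu,kappa,beta}; Delta={gamma,zeta}; Echo={theta,eta}).
Every remaining block overlaps one of these, and no 5 of the listed blocks are pairwise disjoint, so 4 is the maximum.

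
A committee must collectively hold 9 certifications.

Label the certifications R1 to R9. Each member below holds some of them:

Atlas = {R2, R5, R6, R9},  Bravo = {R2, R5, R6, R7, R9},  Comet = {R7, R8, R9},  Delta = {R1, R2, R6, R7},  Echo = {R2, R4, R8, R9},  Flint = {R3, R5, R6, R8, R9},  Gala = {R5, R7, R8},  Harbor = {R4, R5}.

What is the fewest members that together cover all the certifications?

3

Take {Delta, Echo, Flint}. Their union is {R1, R2, R3, R4, R5, R6, R7, R8, R9}, which is all 9 certifications.
Only Delta contains R1, so Delta is forced; the remaining 5 certifications need at least 2 more members (each remaining member adds at most 4) — so at least 3 members are needed, and 3 is optimal.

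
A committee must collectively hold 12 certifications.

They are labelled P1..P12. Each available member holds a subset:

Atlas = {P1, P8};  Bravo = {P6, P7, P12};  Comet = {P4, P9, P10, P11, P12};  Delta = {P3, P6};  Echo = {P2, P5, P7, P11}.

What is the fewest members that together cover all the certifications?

Take {Atlas, Comet, Delta, Echo}. Their union is {P1, P2, P3, P4, P5, P6, P7, P8, P9, P10, P11, P12}, which is all 12 certifications.
Only Comet contains P4, so Comet is forced; the remaining 7 certifications need at least 3 more members (each remaining member adds at most 3) — so at least 4 members are needed, and 4 is optimal.

4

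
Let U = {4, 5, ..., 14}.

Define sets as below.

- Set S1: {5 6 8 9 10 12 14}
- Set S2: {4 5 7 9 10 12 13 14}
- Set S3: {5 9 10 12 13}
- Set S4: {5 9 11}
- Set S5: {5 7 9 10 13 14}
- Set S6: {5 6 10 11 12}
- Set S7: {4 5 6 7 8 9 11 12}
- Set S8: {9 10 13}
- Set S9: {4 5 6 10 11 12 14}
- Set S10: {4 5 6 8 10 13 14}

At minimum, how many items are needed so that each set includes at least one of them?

2

Take H = {10, 11}. Each listed set contains at least one of these, so H is a hitting set of size 2.
No single item lies in every set, so at least 2 are needed and 2 is optimal.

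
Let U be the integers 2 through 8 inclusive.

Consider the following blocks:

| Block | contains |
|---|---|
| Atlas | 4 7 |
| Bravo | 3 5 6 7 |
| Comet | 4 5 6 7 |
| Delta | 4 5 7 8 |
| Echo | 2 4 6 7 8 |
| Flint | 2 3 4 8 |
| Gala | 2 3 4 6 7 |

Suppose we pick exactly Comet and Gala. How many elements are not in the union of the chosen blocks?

Union of Comet, Gala = {2, 3, 4, 5, 6, 7}.
Not covered: 8 — 1 element.

1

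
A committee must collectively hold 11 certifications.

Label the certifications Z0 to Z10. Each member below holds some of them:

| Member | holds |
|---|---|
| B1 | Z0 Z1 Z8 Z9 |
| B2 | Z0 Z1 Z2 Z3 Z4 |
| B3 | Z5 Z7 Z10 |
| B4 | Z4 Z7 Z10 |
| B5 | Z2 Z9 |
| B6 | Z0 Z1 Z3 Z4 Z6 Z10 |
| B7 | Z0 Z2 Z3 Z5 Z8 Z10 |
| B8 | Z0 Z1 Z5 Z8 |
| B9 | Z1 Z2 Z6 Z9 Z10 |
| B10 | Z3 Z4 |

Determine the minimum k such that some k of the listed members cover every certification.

3

Take {B4, B7, B9}. Their union is {Z0, Z1, Z2, Z3, Z4, Z5, Z6, Z7, Z8, Z9, Z10}, which is all 11 certifications.
No 2 of the 10 members cover everything (all 45 combinations miss at least one certification), so 3 is optimal.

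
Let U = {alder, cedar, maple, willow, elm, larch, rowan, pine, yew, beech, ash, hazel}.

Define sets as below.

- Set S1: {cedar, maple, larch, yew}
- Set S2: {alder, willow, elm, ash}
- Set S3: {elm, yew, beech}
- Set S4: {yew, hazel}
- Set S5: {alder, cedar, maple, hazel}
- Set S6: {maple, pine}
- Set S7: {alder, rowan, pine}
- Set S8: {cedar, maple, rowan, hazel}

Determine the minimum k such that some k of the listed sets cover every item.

5

Take {S1, S2, S3, S4, S7}. Their union is {alder, cedar, maple, willow, elm, larch, rowan, pine, yew, beech, ash, hazel}, which is all 12 items.
No 4 of the 8 sets cover everything (all 70 combinations miss at least one item), so 5 is optimal.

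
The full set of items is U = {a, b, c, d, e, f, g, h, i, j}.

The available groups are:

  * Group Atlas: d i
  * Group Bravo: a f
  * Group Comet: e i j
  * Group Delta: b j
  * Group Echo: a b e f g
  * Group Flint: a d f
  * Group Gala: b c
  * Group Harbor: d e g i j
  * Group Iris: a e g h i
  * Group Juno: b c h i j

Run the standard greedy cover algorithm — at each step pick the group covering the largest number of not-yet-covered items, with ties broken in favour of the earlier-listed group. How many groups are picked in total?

3

Greedy: pick Echo (covers 5 new) → pick Juno (covers 4 new) → pick Atlas (covers 1 new). Total picks: 3.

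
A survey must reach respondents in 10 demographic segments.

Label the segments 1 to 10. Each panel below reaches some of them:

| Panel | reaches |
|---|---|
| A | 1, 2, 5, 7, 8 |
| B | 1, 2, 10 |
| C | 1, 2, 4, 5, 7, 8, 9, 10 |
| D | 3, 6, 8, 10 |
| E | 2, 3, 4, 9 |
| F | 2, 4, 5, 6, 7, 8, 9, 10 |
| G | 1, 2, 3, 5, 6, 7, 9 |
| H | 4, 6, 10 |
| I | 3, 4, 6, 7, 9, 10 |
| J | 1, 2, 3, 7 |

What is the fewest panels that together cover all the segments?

Take {F, J}. Their union is {1, 2, 3, 4, 5, 6, 7, 8, 9, 10}, which is all 10 segments.
No single panel has all 10 segments (the largest, C, has 8), so 2 is optimal.

2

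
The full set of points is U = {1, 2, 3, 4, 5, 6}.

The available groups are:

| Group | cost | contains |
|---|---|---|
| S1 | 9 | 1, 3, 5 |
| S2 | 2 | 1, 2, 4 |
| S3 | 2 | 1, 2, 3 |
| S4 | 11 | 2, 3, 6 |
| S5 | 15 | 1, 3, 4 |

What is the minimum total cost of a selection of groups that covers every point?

S1, S2, S4 together cover every point (S1 ∪ S2 ∪ S4 = {1, 2, 3, 4, 5, 6}); total cost 9 + 2 + 11 = 22.
The greedy pick S2, S3, S1, S4 costs 24; no covering selection beats 22.

22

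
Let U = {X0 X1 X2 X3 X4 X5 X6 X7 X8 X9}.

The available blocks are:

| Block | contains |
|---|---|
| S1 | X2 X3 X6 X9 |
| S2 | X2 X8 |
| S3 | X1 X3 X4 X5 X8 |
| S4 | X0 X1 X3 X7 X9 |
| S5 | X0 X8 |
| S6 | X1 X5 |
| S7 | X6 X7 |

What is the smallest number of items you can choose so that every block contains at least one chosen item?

Take H = {X1, X6, X8}. Each listed block contains at least one of these, so H is a hitting set of size 3.
The blocks S1, S5, S6 are pairwise disjoint, so any hitting set needs a separate item for each — at least 3. Hence 3 is optimal.

3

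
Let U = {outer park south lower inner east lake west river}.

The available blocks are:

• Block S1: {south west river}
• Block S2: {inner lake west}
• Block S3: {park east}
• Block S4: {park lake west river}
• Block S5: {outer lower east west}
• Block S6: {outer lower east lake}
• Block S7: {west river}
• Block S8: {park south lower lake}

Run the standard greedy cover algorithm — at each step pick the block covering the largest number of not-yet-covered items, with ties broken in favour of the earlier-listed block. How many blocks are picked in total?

4

Greedy: pick S4 (covers 4 new) → pick S5 (covers 3 new) → pick S1 (covers 1 new) → pick S2 (covers 1 new). Total picks: 4.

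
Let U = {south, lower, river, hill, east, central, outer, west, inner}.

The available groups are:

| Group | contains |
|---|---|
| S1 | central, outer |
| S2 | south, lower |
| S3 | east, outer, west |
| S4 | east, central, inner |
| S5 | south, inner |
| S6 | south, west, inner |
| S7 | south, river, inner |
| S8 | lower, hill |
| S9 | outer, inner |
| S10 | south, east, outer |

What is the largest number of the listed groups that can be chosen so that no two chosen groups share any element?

3

S1, S7, S8 are pairwise disjoint (S1={central,outer}; S7={south,river,inner}; S8={lower,hill}).
Every remaining group overlaps one of these, and no 4 of the listed groups are pairwise disjoint, so 3 is the maximum.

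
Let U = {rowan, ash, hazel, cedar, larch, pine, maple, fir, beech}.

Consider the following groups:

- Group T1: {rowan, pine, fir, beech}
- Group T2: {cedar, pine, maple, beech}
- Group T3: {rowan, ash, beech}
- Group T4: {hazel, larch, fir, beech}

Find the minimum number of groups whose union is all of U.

Take {T2, T3, T4}. Their union is {rowan, ash, hazel, cedar, larch, pine, maple, fir, beech}, which is all 9 points.
Each group has at most 4 points, and 2·4 = 8 < 9 — so at least 3 groups are needed, and 3 is optimal.

3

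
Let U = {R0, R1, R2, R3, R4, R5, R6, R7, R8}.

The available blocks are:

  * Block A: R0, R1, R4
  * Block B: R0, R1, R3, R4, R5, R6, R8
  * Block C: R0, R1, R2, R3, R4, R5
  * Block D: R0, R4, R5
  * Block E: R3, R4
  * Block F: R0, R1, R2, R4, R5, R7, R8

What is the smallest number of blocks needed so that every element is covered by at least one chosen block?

2

B and F cover everything between them: the union {R0, R1, R2, R3, R4, R5, R6, R7, R8} is all of U.
No single block has all 9 elements (the largest, B, has 7), so 2 is optimal.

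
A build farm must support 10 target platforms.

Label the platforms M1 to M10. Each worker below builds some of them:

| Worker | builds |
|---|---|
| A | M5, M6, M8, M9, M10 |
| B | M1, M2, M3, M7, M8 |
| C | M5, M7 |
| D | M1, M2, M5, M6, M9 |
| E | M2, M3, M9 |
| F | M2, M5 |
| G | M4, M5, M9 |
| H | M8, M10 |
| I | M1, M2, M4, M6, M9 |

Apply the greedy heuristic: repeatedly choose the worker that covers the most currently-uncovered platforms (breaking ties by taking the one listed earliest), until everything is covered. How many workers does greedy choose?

3

Greedy: pick A (covers 5 new) → pick B (covers 4 new) → pick G (covers 1 new). Total picks: 3.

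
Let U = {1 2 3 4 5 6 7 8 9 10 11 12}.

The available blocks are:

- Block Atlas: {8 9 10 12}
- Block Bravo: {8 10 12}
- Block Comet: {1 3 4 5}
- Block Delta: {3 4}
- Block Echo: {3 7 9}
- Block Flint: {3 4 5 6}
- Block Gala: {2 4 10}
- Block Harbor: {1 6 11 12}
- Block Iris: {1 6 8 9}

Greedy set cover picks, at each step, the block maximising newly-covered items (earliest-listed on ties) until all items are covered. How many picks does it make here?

Greedy: pick Atlas (covers 4 new) → pick Comet (covers 4 new) → pick Harbor (covers 2 new) → pick Echo (covers 1 new) → pick Gala (covers 1 new). Total picks: 5.

5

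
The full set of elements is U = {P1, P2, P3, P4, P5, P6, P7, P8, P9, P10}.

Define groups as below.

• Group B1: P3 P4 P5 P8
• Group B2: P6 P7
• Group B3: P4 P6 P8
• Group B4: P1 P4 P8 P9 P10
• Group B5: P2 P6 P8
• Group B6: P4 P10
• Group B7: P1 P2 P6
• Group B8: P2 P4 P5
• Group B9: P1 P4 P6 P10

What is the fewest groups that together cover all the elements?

4

Take {B1, B2, B4, B8}. Their union is {P1, P2, P3, P4, P5, P6, P7, P8, P9, P10}, which is all 10 elements.
Only B4 contains P9, so B4 is forced; the remaining 5 elements need at least 3 more groups (each remaining group adds at most 2) — so at least 4 groups are needed, and 4 is optimal.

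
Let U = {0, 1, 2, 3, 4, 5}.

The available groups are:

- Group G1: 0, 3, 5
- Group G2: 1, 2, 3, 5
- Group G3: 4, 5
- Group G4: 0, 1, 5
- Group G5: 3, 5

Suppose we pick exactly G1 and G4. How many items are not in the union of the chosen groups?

Union of G1, G4 = {0, 1, 3, 5}.
Not covered: 2, 4 — 2 items.

2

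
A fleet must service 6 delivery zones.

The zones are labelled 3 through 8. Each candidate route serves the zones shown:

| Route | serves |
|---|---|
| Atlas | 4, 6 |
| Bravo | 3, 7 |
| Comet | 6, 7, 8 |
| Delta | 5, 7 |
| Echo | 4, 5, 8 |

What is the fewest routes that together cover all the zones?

3

Bravo and Comet and Echo together: Bravo ∪ Comet ∪ Echo = {3, 4, 5, 6, 7, 8} — every zone is covered.
Only Bravo contains 3, so Bravo is forced; the remaining 4 zones need at least 2 more routes (each remaining route adds at most 3) — so at least 3 routes are needed, and 3 is optimal.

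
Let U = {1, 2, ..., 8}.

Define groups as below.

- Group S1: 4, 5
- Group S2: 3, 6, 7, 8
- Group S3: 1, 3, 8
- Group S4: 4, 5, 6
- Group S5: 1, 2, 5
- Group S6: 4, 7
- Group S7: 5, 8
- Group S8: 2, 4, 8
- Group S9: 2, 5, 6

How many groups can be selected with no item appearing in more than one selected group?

3

S3, S6, S9 are pairwise disjoint (S3={1,3,8}; S6={4,7}; S9={2,5,6}).
Every remaining group overlaps one of these, and no 4 of the listed groups are pairwise disjoint, so 3 is the maximum.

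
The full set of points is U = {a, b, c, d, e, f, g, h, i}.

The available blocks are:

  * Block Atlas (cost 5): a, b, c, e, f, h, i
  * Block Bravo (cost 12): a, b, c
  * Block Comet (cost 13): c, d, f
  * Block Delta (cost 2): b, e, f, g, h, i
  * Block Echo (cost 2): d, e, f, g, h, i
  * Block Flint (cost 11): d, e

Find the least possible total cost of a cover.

7

Atlas, Echo together cover every point (Atlas ∪ Echo = {a, b, c, d, e, f, g, h, i}); total cost 5 + 2 = 7.
The greedy pick Delta, Echo, Atlas costs 9; no covering selection beats 7.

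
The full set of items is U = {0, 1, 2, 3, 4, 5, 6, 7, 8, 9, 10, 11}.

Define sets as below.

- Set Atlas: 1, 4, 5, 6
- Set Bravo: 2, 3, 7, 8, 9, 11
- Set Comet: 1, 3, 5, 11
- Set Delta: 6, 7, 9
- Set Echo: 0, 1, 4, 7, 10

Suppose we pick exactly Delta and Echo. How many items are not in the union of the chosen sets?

5

Union of Delta, Echo = {0, 1, 4, 6, 7, 9, 10}.
Not covered: 2, 3, 5, 8, 11 — 5 items.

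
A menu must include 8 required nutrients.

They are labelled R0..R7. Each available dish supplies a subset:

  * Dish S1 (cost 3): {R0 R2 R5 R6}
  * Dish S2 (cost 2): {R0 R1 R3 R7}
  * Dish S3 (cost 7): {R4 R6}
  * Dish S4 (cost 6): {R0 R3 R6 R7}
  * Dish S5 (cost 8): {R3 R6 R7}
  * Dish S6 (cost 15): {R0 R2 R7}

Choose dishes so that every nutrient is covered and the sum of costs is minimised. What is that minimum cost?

S1, S2, S3 together cover every nutrient (S1 ∪ S2 ∪ S3 = {R0, R1, R2, R3, R4, R5, R6, R7}); total cost 3 + 2 + 7 = 12.
No covering selection has total cost below 12.

12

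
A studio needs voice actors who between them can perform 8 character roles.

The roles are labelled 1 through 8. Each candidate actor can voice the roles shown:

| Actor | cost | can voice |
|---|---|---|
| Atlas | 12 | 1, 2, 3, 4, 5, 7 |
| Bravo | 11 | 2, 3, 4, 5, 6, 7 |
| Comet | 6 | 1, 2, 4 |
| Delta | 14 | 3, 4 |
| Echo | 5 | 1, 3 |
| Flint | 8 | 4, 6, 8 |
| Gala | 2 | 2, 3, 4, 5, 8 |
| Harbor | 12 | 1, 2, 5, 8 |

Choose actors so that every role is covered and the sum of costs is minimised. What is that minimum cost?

Bravo, Echo, Gala together cover every role (Bravo ∪ Echo ∪ Gala = {1, 2, 3, 4, 5, 6, 7, 8}); total cost 11 + 5 + 2 = 18.
No covering selection has total cost below 18.

18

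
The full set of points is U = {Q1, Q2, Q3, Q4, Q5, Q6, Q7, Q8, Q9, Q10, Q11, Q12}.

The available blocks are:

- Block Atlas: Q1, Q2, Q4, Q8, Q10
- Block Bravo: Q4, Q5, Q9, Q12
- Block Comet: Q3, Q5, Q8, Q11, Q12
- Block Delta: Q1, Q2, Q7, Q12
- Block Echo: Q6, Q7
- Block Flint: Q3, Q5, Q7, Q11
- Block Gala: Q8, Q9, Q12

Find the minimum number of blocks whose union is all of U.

Atlas, Comet, Echo, and Gala cover everything between them: the union {Q1, Q2, Q3, Q4, Q5, Q6, Q7, Q8, Q9, Q10, Q11, Q12} is all of U.
No 3 of the 7 blocks cover everything (all 35 combinations miss at least one point), so 4 is optimal.

4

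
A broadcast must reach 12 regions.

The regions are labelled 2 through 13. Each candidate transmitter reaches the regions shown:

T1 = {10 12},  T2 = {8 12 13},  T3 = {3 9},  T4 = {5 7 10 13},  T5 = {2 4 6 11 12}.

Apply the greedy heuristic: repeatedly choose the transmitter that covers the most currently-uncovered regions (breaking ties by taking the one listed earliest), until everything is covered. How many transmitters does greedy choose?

4

Greedy: pick T5 (covers 5 new) → pick T4 (covers 4 new) → pick T3 (covers 2 new) → pick T2 (covers 1 new). Total picks: 4.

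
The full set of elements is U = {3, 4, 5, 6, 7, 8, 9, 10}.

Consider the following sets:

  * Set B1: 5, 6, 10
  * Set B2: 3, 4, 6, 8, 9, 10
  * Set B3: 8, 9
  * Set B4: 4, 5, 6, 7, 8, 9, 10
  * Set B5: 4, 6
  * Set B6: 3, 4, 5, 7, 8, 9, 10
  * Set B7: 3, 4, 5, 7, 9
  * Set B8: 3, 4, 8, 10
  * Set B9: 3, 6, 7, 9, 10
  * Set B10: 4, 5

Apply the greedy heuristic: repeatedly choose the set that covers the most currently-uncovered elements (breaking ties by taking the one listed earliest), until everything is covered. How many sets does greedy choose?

2

Greedy: pick B4 (covers 7 new) → pick B2 (covers 1 new). Total picks: 2.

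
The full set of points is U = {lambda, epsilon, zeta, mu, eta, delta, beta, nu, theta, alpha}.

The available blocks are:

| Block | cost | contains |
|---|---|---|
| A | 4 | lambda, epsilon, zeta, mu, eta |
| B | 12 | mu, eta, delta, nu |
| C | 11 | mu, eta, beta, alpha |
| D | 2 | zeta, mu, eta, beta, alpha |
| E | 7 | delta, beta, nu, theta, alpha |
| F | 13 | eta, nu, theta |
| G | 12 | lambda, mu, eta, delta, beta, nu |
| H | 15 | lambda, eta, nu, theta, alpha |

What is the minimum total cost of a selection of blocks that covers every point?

A, E together cover every point (A ∪ E = {lambda, epsilon, zeta, mu, eta, delta, beta, nu, theta, alpha}); total cost 4 + 7 = 11.
The greedy pick D, A, E costs 13; no covering selection beats 11.

11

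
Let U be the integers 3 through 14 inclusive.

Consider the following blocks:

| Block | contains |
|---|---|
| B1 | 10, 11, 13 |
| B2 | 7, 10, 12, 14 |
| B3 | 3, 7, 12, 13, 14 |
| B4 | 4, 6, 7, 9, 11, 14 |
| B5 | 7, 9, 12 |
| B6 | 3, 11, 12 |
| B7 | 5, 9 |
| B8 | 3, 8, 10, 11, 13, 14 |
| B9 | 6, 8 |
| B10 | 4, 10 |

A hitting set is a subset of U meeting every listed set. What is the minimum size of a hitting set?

Take H = {3, 8, 9, 10}. Each listed block contains at least one of these, so H is a hitting set of size 4.
The blocks B3, B7, B9, B10 are pairwise disjoint, so any hitting set needs a separate point for each — at least 4. Hence 4 is optimal.

4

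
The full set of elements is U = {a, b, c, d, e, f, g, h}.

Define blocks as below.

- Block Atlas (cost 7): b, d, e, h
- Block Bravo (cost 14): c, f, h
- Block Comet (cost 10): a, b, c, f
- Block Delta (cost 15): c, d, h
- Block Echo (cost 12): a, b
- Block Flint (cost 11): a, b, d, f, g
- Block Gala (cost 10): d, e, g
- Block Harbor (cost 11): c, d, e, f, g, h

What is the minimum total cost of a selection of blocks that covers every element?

21

Comet, Harbor together cover every element (Comet ∪ Harbor = {a, b, c, d, e, f, g, h}); total cost 10 + 11 = 21.
The greedy pick Atlas, Comet, Gala costs 27; no covering selection beats 21.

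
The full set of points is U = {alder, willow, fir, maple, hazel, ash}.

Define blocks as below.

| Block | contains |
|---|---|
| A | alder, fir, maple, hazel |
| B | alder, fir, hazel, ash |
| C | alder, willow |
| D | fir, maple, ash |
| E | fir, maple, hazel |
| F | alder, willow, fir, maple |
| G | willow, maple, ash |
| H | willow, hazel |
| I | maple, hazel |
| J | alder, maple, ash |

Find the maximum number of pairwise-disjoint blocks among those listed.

2

D, H are pairwise disjoint (D={fir,maple,ash}; H={willow,hazel}).
Every remaining block overlaps one of these, and no 3 of the listed blocks are pairwise disjoint, so 2 is the maximum.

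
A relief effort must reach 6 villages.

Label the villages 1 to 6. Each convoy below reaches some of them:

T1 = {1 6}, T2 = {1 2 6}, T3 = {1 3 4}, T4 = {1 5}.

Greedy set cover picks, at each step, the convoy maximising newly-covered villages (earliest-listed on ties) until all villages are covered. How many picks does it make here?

3

Greedy: pick T2 (covers 3 new) → pick T3 (covers 2 new) → pick T4 (covers 1 new). Total picks: 3.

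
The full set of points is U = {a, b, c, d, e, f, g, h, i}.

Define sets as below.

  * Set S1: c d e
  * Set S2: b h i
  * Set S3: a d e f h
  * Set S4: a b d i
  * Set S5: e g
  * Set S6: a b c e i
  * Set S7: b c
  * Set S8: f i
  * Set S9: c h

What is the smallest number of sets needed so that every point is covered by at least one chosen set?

3

S3, S5, and S6 cover everything between them: the union {a, b, c, d, e, f, g, h, i} is all of U.
Only S5 contains g, so S5 is forced; the remaining 7 points need at least 2 more sets (each remaining set adds at most 4) — so at least 3 sets are needed, and 3 is optimal.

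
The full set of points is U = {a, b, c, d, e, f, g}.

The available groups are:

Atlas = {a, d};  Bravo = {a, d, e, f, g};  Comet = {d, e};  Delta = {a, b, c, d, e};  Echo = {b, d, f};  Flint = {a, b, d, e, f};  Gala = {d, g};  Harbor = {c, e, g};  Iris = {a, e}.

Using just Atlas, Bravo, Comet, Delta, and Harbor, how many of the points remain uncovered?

Union of Atlas, Bravo, Comet, Delta, Harbor = {a, b, c, d, e, f, g} — that's every point, so 0 are uncovered.

0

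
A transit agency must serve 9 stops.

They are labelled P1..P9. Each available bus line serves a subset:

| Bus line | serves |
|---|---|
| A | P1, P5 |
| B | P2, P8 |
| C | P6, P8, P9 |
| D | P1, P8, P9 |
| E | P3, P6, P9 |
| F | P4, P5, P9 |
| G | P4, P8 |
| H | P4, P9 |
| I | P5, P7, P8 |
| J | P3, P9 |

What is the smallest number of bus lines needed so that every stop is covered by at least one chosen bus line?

A and B and E and F and I together: A ∪ B ∪ E ∪ F ∪ I = {P1, P2, P3, P4, P5, P6, P7, P8, P9} — every stop is covered.
No 4 of the 10 bus lines cover everything (all 210 combinations miss at least one stop), so 5 is optimal.

5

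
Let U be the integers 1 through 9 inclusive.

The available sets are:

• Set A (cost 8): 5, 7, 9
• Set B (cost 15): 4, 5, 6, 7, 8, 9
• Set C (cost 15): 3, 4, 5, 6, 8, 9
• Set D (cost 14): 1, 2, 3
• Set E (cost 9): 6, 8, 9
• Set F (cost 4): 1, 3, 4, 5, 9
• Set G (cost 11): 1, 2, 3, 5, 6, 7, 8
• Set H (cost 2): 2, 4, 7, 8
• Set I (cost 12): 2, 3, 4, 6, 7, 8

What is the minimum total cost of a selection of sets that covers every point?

15

E, F, H together cover every point (E ∪ F ∪ H = {1, 2, 3, 4, 5, 6, 7, 8, 9}); total cost 9 + 4 + 2 = 15.
No covering selection has total cost below 15.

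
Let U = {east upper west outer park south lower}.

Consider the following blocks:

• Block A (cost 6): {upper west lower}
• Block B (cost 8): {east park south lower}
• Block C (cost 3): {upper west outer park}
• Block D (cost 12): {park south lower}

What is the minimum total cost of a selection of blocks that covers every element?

B, C together cover every element (B ∪ C = {east, upper, west, outer, park, south, lower}); total cost 8 + 3 = 11.
No covering selection has total cost below 11.

11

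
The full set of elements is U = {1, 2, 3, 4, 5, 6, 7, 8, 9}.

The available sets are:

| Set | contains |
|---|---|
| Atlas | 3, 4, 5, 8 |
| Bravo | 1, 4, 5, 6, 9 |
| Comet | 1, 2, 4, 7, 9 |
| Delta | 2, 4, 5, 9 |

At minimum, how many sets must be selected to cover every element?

Take {Atlas, Bravo, Comet}. Their union is {1, 2, 3, 4, 5, 6, 7, 8, 9}, which is all 9 elements.
Only Atlas contains 3, so Atlas is forced; the remaining 5 elements need at least 2 more sets (each remaining set adds at most 4) — so at least 3 sets are needed, and 3 is optimal.

3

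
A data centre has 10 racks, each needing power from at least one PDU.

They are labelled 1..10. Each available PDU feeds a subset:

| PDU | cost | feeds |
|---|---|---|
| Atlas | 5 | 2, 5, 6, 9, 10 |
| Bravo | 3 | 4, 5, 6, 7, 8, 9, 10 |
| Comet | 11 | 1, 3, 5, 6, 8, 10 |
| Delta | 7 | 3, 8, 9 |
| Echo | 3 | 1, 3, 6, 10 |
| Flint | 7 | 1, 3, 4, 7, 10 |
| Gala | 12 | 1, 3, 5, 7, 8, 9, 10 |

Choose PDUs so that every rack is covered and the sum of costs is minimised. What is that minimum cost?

11

Atlas, Bravo, Echo together cover every rack (Atlas ∪ Bravo ∪ Echo = {1, 2, 3, 4, 5, 6, 7, 8, 9, 10}); total cost 5 + 3 + 3 = 11.
No covering selection has total cost below 11.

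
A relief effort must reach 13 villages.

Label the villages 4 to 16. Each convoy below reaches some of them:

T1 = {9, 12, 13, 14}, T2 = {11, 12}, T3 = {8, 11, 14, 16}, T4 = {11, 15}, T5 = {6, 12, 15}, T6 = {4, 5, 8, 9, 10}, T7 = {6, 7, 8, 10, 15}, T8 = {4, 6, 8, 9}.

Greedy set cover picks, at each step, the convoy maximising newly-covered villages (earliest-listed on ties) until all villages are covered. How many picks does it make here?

Greedy: pick T6 (covers 5 new) → pick T1 (covers 3 new) → pick T7 (covers 3 new) → pick T3 (covers 2 new). Total picks: 4.

4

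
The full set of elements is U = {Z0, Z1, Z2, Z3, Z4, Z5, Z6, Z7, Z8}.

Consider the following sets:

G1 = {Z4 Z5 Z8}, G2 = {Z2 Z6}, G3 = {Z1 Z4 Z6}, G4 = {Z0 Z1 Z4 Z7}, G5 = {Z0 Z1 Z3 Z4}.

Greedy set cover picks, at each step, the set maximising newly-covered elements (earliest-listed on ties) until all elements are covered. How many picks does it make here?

4

Greedy: pick G4 (covers 4 new) → pick G1 (covers 2 new) → pick G2 (covers 2 new) → pick G5 (covers 1 new). Total picks: 4.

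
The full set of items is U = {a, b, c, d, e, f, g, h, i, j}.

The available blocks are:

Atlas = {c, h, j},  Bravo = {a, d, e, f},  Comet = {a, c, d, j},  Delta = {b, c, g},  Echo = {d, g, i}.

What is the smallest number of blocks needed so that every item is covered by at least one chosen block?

4

Atlas, Bravo, Delta, and Echo cover everything between them: the union {a, b, c, d, e, f, g, h, i, j} is all of U.
Only Echo contains i, so Echo is forced; the remaining 7 items need at least 3 more blocks (each remaining block adds at most 3) — so at least 4 blocks are needed, and 4 is optimal.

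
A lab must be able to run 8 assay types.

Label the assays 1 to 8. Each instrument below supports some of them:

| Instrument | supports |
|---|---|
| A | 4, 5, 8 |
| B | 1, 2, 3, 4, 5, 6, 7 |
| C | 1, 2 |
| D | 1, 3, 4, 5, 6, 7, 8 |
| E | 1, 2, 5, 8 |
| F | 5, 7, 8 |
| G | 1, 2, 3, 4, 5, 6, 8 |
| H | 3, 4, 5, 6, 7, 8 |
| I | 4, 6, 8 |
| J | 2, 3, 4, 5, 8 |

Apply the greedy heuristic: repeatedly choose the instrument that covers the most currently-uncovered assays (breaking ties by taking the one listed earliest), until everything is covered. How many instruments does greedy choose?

2

Greedy: pick B (covers 7 new) → pick A (covers 1 new). Total picks: 2.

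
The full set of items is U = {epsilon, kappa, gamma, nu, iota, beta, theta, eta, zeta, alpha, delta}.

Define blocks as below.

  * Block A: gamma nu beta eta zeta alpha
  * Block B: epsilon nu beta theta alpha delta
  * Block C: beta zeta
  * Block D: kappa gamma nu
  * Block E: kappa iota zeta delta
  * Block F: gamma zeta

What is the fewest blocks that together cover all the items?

3

A, B, and E cover everything between them: the union {epsilon, kappa, gamma, nu, iota, beta, theta, eta, zeta, alpha, delta} is all of U.
Only B contains epsilon, so B is forced; the remaining 5 items need at least 2 more blocks (each remaining block adds at most 3) — so at least 3 blocks are needed, and 3 is optimal.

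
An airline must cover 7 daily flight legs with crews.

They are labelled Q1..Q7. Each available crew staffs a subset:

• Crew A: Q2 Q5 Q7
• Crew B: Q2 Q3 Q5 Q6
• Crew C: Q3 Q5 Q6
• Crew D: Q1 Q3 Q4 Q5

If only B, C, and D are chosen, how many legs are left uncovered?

Union of B, C, D = {Q1, Q2, Q3, Q4, Q5, Q6}.
Not covered: Q7 — 1 leg.

1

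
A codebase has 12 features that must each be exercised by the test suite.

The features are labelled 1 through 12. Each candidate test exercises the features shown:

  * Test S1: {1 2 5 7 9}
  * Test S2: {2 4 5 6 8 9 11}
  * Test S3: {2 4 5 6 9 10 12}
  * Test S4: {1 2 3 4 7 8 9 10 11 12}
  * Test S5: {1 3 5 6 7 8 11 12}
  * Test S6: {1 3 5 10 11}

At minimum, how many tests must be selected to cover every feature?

2

Take {S3, S4}. Their union is {1, 2, 3, 4, 5, 6, 7, 8, 9, 10, 11, 12}, which is all 12 features.
No single test has all 12 features (the largest, S4, has 10), so 2 is optimal.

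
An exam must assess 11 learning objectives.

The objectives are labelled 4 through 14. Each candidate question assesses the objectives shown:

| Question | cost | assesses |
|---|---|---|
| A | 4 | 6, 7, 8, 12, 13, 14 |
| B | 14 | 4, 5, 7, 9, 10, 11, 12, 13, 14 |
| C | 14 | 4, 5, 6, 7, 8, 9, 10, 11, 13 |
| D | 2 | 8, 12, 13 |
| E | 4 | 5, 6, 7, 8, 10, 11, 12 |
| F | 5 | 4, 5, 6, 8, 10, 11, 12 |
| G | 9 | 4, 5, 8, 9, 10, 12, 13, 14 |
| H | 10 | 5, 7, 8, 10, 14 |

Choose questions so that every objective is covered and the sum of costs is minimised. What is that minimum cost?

E, G together cover every objective (E ∪ G = {4, 5, 6, 7, 8, 9, 10, 11, 12, 13, 14}); total cost 4 + 9 = 13.
The greedy pick E, A, G costs 17; no covering selection beats 13.

13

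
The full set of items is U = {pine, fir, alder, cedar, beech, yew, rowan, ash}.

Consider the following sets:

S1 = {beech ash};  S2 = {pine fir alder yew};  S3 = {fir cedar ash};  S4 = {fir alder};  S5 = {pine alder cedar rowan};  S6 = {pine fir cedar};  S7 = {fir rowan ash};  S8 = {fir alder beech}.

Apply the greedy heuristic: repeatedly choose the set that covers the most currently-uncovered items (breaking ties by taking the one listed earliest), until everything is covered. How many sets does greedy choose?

Greedy: pick S2 (covers 4 new) → pick S1 (covers 2 new) → pick S5 (covers 2 new). Total picks: 3.

3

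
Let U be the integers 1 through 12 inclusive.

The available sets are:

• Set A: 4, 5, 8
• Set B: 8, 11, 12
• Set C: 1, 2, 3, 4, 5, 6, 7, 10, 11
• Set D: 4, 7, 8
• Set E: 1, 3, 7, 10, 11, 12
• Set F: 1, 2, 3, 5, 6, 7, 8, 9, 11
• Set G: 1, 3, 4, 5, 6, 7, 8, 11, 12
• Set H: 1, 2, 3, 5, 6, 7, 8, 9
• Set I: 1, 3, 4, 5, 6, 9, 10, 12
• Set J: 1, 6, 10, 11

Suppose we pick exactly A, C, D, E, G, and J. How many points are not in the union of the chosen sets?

1

Union of A, C, D, E, G, J = {1, 2, 3, 4, 5, 6, 7, 8, 10, 11, 12}.
Not covered: 9 — 1 point.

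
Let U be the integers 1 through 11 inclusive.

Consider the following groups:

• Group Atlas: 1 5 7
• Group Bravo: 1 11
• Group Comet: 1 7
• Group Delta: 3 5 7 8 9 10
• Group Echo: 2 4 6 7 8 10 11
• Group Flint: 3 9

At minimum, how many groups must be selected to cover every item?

3

Atlas, Echo, and Flint cover everything between them: the union {1, 2, 3, 4, 5, 6, 7, 8, 9, 10, 11} is all of U.
Only Echo contains 2, so Echo is forced; the remaining 4 items need at least 2 more groups (each remaining group adds at most 3) — so at least 3 groups are needed, and 3 is optimal.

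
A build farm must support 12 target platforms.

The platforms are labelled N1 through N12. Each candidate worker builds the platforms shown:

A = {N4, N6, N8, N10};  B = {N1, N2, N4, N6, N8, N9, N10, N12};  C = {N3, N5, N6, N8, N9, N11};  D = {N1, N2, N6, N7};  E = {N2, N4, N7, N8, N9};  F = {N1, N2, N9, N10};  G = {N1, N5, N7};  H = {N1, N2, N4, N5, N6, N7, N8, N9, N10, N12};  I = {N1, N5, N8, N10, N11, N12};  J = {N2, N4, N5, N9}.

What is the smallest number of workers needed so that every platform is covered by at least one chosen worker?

Take {C, H}. Their union is {N1, N2, N3, N4, N5, N6, N7, N8, N9, N10, N11, N12}, which is all 12 platforms.
No single worker has all 12 platforms (the largest, H, has 10), so 2 is optimal.

2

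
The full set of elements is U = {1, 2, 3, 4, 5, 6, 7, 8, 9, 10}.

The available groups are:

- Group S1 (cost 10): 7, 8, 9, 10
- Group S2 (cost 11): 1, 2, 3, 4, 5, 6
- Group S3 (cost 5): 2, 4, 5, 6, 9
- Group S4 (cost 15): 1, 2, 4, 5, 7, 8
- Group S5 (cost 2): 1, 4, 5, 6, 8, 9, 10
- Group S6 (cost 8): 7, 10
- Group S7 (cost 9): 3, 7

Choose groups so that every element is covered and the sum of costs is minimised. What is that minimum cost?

S3, S5, S7 together cover every element (S3 ∪ S5 ∪ S7 = {1, 2, 3, 4, 5, 6, 7, 8, 9, 10}); total cost 5 + 2 + 9 = 16.
No covering selection has total cost below 16.

16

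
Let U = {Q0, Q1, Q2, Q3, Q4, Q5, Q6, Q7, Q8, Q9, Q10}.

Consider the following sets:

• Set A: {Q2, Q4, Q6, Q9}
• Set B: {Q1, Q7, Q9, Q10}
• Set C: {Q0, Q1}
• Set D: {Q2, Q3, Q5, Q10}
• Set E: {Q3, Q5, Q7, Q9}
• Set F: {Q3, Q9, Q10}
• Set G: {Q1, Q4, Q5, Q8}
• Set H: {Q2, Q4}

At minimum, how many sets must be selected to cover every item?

5

A and B and C and E and G together: A ∪ B ∪ C ∪ E ∪ G = {Q0, Q1, Q2, Q3, Q4, Q5, Q6, Q7, Q8, Q9, Q10} — every item is covered.
No 4 of the 8 sets cover everything (all 70 combinations miss at least one item), so 5 is optimal.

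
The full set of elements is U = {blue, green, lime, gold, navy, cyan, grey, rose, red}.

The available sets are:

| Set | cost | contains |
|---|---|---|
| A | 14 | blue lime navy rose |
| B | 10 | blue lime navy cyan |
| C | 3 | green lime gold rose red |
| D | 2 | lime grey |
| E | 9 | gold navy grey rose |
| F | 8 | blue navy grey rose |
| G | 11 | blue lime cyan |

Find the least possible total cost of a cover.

15

B, C, D together cover every element (B ∪ C ∪ D = {blue, green, lime, gold, navy, cyan, grey, rose, red}); total cost 10 + 3 + 2 = 15.
No covering selection has total cost below 15.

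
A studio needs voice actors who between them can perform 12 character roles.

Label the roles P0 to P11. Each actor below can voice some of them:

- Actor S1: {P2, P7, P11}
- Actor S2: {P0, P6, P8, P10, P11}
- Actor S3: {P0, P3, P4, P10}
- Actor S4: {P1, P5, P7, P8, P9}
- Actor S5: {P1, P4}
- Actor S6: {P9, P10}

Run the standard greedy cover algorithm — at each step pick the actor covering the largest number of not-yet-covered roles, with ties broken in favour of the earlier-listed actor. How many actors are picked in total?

Greedy: pick S2 (covers 5 new) → pick S4 (covers 4 new) → pick S3 (covers 2 new) → pick S1 (covers 1 new). Total picks: 4.

4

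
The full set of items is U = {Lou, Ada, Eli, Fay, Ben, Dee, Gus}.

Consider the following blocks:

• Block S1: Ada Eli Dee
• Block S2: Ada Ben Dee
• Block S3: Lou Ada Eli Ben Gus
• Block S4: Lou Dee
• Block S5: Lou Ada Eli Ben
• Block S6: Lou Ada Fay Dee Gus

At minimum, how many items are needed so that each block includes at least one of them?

2

H = {Ben, Dee} meets every block (each contains at least one member of H), and |H| = 2.
No single item lies in every block, so at least 2 are needed and 2 is optimal.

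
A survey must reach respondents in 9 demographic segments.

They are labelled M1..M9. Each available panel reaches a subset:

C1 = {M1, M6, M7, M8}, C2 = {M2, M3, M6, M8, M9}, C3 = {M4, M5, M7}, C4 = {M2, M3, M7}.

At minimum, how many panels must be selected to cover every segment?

Take {C1, C2, C3}. Their union is {M1, M2, M3, M4, M5, M6, M7, M8, M9}, which is all 9 segments.
Only C1 contains M1, so C1 is forced; the remaining 5 segments need at least 2 more panels (each remaining panel adds at most 3) — so at least 3 panels are needed, and 3 is optimal.

3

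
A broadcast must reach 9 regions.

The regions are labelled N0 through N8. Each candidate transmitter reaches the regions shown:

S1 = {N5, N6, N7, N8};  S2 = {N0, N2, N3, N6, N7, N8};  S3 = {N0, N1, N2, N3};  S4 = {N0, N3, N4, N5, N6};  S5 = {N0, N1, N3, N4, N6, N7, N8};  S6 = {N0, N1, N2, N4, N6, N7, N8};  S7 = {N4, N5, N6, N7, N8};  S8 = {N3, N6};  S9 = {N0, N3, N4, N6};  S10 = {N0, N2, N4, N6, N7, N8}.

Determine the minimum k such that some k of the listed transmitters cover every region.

2

Take {S4, S6}. Their union is {N0, N1, N2, N3, N4, N5, N6, N7, N8}, which is all 9 regions.
No single transmitter has all 9 regions (the largest, S5, has 7), so 2 is optimal.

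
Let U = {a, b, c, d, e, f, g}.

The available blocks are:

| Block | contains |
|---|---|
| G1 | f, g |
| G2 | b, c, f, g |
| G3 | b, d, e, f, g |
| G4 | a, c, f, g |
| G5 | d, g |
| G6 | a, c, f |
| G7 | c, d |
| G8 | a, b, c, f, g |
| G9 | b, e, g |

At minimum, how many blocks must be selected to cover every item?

2

G3 and G6 cover everything between them: the union {a, b, c, d, e, f, g} is all of U.
No single block has all 7 items (the largest, G3, has 5), so 2 is optimal.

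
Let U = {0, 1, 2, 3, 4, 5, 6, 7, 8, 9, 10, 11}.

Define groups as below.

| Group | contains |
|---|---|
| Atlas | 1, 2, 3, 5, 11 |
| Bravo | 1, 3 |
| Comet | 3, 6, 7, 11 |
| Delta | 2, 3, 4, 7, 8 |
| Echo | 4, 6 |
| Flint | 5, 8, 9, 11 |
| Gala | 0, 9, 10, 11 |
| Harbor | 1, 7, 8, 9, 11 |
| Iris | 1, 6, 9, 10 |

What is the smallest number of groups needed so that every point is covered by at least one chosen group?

4

Atlas, Echo, Gala, and Harbor cover everything between them: the union {0, 1, 2, 3, 4, 5, 6, 7, 8, 9, 10, 11} is all of U.
No 3 of the 9 groups cover everything (all 84 combinations miss at least one point), so 4 is optimal.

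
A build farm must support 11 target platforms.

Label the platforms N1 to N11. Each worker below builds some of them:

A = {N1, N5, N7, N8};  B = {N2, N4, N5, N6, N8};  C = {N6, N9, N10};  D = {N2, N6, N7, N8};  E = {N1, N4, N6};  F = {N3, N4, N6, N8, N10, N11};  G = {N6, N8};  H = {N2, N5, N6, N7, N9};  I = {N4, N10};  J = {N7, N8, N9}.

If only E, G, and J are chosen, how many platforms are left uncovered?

5

Union of E, G, J = {N1, N4, N6, N7, N8, N9}.
Not covered: N2, N3, N5, N10, N11 — 5 platforms.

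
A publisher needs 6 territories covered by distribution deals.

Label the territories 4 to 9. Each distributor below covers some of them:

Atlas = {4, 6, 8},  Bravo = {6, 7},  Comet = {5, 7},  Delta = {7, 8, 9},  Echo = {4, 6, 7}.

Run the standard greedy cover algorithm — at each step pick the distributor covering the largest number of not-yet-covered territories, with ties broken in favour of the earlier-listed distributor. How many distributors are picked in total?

3

Greedy: pick Atlas (covers 3 new) → pick Comet (covers 2 new) → pick Delta (covers 1 new). Total picks: 3.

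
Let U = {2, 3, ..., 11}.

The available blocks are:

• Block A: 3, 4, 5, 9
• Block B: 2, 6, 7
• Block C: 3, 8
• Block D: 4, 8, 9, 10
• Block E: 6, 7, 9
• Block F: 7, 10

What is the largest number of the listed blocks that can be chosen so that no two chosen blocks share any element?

B, D are pairwise disjoint (B={2,6,7}; D={4,8,9,10}).
Every remaining block overlaps one of these, and no 3 of the listed blocks are pairwise disjoint, so 2 is the maximum.

2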